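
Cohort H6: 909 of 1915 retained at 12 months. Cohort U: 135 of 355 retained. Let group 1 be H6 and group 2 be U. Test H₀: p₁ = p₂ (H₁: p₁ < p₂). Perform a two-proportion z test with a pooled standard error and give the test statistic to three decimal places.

z = 3.278

p̂₁ = 909/1915 = 0.474674, p̂₂ = 135/355 = 0.380282.
Pooled p̂ = (909+135)/(1915+355) = 1044/2270 = 0.459912.
SE = √(0.248393 × 0.00333909) = 0.028799.
z = (0.474674 − 0.380282)/0.028799 = 0.094392/0.028799 = 3.278.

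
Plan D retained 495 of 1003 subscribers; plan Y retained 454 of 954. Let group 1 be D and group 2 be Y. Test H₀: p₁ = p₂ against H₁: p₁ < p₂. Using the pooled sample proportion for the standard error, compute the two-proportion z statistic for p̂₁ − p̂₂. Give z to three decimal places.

z = 0.780

p̂₁ = 495/1003 = 0.49352, p̂₂ = 454/954 = 0.47589.
Pooled p̂ = (495+454)/(1003+954) = 949/1957 = 0.48493.
SE = √(p̂(1−p̂)(1/n₁+1/n₂)) = √(0.48493·0.51507·0.00204523) = √(0.000510842) = 0.02260.
z = (0.49352 − 0.47589)/0.02260 = 0.01763/0.02260 = 0.780.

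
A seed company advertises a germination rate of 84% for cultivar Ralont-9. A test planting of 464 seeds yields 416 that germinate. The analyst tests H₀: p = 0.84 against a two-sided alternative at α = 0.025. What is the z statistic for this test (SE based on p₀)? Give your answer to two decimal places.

z = 3.32

p̂ = 416/464 = 0.89655.
Standard error under H₀: √(0.84×0.16/464) = 0.01702.
z = (0.89655 − 0.84)/0.01702 = 0.05655/0.01702 = 3.32.
p-value = 2·P(Z > 3.323) ≈ 0.0009. With α = 0.025, reject H₀.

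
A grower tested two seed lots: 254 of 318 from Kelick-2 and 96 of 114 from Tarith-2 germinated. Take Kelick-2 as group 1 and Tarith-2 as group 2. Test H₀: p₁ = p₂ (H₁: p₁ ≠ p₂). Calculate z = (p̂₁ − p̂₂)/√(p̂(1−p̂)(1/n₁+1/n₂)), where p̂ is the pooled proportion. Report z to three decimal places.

p̂₁ = 254/318 = 0.79874, p̂₂ = 96/114 = 0.84211.
Pooled p̂ = (254+96)/(318+114) = 350/432 = 0.81019.
SE = √(p̂(1−p̂)(1/n₁+1/n₂)) = √(0.81019·0.18981·0.0119166) = √(0.00183259) = 0.04281.
z = (0.79874 − 0.84211)/0.04281 = -0.04337/0.04281 = -1.013.
Two-sided p-value ≈ 2·Φ(−1.013) = 0.3111.

z = -1.013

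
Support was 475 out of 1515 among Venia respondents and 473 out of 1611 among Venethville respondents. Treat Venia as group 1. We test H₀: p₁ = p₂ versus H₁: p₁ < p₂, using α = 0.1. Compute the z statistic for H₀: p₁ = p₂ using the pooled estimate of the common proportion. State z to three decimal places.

z = 1.211

p̂₁ = 475/1515 ≈ 0.31353, p̂₂ = 473/1611 ≈ 0.29361.
Pooled p̂ = (475+473)/(1515+1611) = 948/3126 = 0.30326.
SE = √(0.211295 × 0.0012808) = 0.01645.
z = (0.31353 − 0.29361)/0.01645 = 0.01992/0.01645 = 1.211.
p-value = P(Z < 1.211) ≈ 0.8871. With α = 0.1, fail to reject H₀.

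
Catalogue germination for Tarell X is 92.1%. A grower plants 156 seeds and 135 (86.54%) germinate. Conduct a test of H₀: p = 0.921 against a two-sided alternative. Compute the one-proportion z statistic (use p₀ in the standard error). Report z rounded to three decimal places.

z = -2.575

p̂ = 135/156 = 0.86538.
Under H₀, SE = √(0.921·0.079/156) = √(0.000466404) = 0.02160.
z = (0.86538 − 0.921)/0.02160 = -0.05562/0.02160 = -2.575.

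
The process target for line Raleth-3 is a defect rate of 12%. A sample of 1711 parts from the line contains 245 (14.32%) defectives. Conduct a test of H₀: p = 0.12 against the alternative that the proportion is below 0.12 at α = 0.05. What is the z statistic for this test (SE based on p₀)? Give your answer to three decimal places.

z = 2.952

p̂ = 245/1711 = 0.143191.
Under H₀, SE = √(0.12·0.88/1711) = √(6.17183e-05) = 0.007856.
z = (0.143191 − 0.12)/0.007856 = 0.023191/0.007856 = 2.952.
p-value = P(Z < 2.952) ≈ 0.9984, so at α = 0.05 we fail to reject H₀.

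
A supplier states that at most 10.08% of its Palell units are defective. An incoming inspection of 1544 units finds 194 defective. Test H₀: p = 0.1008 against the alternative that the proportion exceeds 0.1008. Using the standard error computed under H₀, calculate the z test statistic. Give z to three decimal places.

z = 3.243

p̂ = 194/1544 = 0.125648.
SE = √(p₀(1−p₀)/n) = √(0.090639/1544) = 0.007662.
z = (0.125648 − 0.1008)/0.007662 = 0.024848/0.007662 = 3.243.
p-value = P(Z > 3.243) ≈ 0.0006.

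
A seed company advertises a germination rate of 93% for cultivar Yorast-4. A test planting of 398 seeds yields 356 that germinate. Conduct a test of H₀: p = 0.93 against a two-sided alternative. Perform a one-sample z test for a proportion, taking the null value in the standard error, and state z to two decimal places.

z = -2.78

p̂ = 356/398 = 0.89447.
SE = √(p₀(1−p₀)/n) = √(0.0651/398) = 0.01279.
z = (0.89447 − 0.93)/0.01279 = -0.03553/0.01279 = -2.78.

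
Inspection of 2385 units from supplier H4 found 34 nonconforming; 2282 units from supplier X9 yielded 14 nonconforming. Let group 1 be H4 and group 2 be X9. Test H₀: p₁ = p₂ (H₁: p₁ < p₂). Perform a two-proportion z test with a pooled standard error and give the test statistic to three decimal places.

p̂₁ = 34/2385 ≈ 0.014256, p̂₂ = 14/2282 ≈ 0.006135.
Pooled p̂ = (34+14)/(2385+2282) = 48/4667 = 0.010285.
SE = √(0.0101792 × 0.000857499) = 0.002954.
z = (0.014256 − 0.006135)/0.002954 = 0.008121/0.002954 = 2.749.

z = 2.749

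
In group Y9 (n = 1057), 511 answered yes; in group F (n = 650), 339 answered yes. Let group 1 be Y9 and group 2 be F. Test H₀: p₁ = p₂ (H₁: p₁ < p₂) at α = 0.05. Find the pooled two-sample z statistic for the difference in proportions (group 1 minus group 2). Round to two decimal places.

z = -1.53

p̂₁ = 511/1057 ≈ 0.4834, p̂₂ = 339/650 ≈ 0.5215.
Pooled p̂ = (511+339)/(1057+650) = 850/1707 = 0.4979.
SE = √(p̂(1−p̂)(1/n₁+1/n₂)) = √(0.4979·0.5021·0.00248454) = √(0.000621123) = 0.0249.
z = (0.4834 − 0.5215)/0.0249 = -0.0381/0.0249 = -1.53.
p-value = P(Z < -1.529) ≈ 0.0632; since p > α = 0.05, fail to reject H₀.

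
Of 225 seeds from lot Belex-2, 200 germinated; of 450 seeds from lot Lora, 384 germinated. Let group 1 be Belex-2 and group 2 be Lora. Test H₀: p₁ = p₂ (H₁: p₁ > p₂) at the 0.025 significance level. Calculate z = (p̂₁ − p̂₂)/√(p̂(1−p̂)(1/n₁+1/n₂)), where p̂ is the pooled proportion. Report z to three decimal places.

z = 1.275

p̂₁ = 200/225 ≈ 0.88889, p̂₂ = 384/450 ≈ 0.85333.
Pooled p̂ = (200+384)/(225+450) = 584/675 = 0.86519.
SE = √(p̂(1−p̂)(1/n₁+1/n₂)) = √(0.86519·0.13481·0.00666667) = √(0.000777599) = 0.02789.
z = (0.88889 − 0.85333)/0.02789 = 0.03556/0.02789 = 1.275.
p-value = P(Z > 1.275) ≈ 0.1011. With α = 0.025, fail to reject H₀.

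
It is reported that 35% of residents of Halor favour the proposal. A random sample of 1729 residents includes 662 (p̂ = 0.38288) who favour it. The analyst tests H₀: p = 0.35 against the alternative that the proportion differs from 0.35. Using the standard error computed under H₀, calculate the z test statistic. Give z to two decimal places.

p̂ = 662/1729 ≈ 0.38288.
Standard error under H₀: √(0.35×0.65/1729) = 0.01147.
z = (0.38288 − 0.35)/0.01147 = 0.03288/0.01147 = 2.87.
Two-sided p-value ≈ 2·Φ(−2.866) = 0.0042.

z = 2.87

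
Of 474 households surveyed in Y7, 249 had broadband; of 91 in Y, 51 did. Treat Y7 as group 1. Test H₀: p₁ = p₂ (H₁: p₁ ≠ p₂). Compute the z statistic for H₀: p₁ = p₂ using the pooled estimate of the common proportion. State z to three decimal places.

z = -0.615

p̂₁ = 249/474 ≈ 0.52532, p̂₂ = 51/91 ≈ 0.56044.
Pooled p̂ = (249+51)/(474+91) = 300/565 = 0.53097.
SE = √(p̂(1−p̂)(1/n₁+1/n₂)) = √(0.53097·0.46903·0.0130987) = √(0.00326211) = 0.05711.
z = (0.52532 − 0.56044)/0.05711 = -0.03512/0.05711 = -0.615.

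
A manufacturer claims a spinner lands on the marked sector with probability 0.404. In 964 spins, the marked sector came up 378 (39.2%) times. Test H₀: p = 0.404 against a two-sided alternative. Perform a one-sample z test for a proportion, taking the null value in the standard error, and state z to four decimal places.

p̂ = 378/964 ≈ 0.3921162.
Standard error under H₀: √(0.404×0.596/964) = 0.0158043.
z = (0.3921162 − 0.404)/0.0158043 = -0.0118838/0.0158043 = -0.7519.
Two-sided p-value ≈ 2·Φ(−0.752) = 0.4521.

z = -0.7519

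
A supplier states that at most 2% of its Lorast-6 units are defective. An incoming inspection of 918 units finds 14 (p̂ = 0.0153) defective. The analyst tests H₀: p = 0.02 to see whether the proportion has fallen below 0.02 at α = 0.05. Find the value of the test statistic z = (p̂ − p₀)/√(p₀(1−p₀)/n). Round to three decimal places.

p̂ = 14/918 ≈ 0.01525.
Standard error under H₀: √(0.02×0.98/918) = 0.00462.
z = (0.01525 − 0.02)/0.00462 = -0.00475/0.00462 = -1.028.
p-value = P(Z < -1.028) ≈ 0.1520. With α = 0.05, fail to reject H₀.

z = -1.028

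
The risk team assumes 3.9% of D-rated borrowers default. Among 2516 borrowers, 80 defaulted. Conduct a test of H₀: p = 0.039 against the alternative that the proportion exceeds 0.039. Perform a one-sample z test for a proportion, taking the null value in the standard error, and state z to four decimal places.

p̂ = 80/2516 ≈ 0.0317965.
SE = √(p₀(1−p₀)/n) = √(0.037479/2516) = 0.0038596.
z = (0.0317965 − 0.039)/0.0038596 = -0.0072035/0.0038596 = -1.8664.

z = -1.8664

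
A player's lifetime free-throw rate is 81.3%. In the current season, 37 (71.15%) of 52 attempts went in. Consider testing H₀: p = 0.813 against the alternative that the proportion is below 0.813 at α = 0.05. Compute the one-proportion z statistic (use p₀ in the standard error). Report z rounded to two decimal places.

z = -1.88

p̂ = 37/52 ≈ 0.7115.
SE = √(p₀(1−p₀)/n) = √(0.15203/52) = 0.0541.
z = (0.7115 − 0.813)/0.0541 = -0.1015/0.0541 = -1.88.
p-value = P(Z < -1.876) ≈ 0.0303. With α = 0.05, reject H₀.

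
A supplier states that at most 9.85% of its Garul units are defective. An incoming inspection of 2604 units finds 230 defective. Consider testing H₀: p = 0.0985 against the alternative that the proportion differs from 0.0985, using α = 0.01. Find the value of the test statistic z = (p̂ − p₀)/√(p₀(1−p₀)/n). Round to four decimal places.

p̂ = 230/2604 = 0.0883257.
Under H₀, SE = √(0.0985·0.9015/2604) = √(3.41005e-05) = 0.0058396.
z = (0.0883257 − 0.0985)/0.0058396 = -0.0101743/0.0058396 = -1.7423.
p-value = 2·P(Z > 1.742) ≈ 0.0815. With α = 0.01, fail to reject H₀.

z = -1.7423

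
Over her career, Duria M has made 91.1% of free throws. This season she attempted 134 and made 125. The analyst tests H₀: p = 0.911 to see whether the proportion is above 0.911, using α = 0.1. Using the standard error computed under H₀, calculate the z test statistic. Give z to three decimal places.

p̂ = 125/134 = 0.93284.
SE = √(p₀(1−p₀)/n) = √(0.081079/134) = 0.02460.
z = (0.93284 − 0.911)/0.02460 = 0.02184/0.02460 = 0.888.
p-value = P(Z > 0.888) ≈ 0.1874, so at α = 0.1 we fail to reject H₀.

z = 0.888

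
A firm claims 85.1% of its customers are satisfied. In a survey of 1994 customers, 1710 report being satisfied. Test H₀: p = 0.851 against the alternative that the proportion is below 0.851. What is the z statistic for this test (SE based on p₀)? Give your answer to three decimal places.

p̂ = 1710/1994 ≈ 0.85757.
Under H₀, SE = √(0.851·0.149/1994) = √(6.35903e-05) = 0.00797.
z = (0.85757 − 0.851)/0.00797 = 0.00657/0.00797 = 0.824.

z = 0.824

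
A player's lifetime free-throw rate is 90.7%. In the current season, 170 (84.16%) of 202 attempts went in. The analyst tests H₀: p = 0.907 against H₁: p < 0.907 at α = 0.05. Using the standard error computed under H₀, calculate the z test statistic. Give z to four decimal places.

p̂ = 170/202 = 0.841584.
Standard error under H₀: √(0.907×0.093/202) = 0.020435.
z = (0.841584 − 0.907)/0.020435 = -0.065416/0.020435 = -3.2012.
p-value = P(Z < -3.201) ≈ 0.0007; since p < α = 0.05, reject H₀.

z = -3.2012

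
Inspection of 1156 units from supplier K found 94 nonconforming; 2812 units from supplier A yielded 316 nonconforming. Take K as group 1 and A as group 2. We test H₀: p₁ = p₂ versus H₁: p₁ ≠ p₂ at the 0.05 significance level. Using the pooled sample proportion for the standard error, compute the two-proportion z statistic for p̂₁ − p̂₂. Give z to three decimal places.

z = -2.921

p̂₁ = 94/1156 = 0.081315, p̂₂ = 316/2812 = 0.112376.
Pooled p̂ = (94+316)/(1156+2812) = 410/3968 = 0.103327.
SE = √(p̂(1−p̂)(1/n₁+1/n₂)) = √(0.103327·0.896673·0.00122067) = √(0.000113095) = 0.010635.
z = (0.081315 − 0.112376)/0.010635 = -0.031061/0.010635 = -2.921.
Two-sided p-value ≈ 2·Φ(−2.921) = 0.0035. With α = 0.05, reject H₀.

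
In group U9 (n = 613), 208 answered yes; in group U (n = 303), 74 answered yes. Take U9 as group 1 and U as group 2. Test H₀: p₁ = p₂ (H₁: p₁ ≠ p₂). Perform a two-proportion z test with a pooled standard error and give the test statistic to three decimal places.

z = 2.933

p̂₁ = 208/613 ≈ 0.33931, p̂₂ = 74/303 ≈ 0.24422.
Pooled p̂ = (208+74)/(613+303) = 282/916 = 0.30786.
SE = √(p̂(1−p̂)(1/n₁+1/n₂)) = √(0.30786·0.69214·0.00493165) = √(0.00105085) = 0.03242.
z = (0.33931 − 0.24422)/0.03242 = 0.09509/0.03242 = 2.933.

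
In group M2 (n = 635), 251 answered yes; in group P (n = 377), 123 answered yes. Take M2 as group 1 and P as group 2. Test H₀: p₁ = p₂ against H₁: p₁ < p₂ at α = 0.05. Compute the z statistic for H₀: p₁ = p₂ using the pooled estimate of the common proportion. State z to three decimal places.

z = 2.199

p̂₁ = 251/635 ≈ 0.39528, p̂₂ = 123/377 ≈ 0.32626.
Pooled p̂ = (251+123)/(635+377) = 374/1012 = 0.36957.
SE = √(0.232987 × 0.00422732) = 0.03138.
z = (0.39528 − 0.32626)/0.03138 = 0.06902/0.03138 = 2.199.
p-value = P(Z < 2.199) ≈ 0.9861; since p > α = 0.05, fail to reject H₀.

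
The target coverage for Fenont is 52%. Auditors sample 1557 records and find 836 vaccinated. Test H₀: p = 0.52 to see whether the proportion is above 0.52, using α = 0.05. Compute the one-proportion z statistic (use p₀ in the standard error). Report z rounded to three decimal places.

p̂ = 836/1557 ≈ 0.53693.
Under H₀, SE = √(0.52·0.48/1557) = √(0.000160308) = 0.01266.
z = (0.53693 − 0.52)/0.01266 = 0.01693/0.01266 = 1.337.
p-value = P(Z > 1.337) ≈ 0.0906; since p > α = 0.05, fail to reject H₀.

z = 1.337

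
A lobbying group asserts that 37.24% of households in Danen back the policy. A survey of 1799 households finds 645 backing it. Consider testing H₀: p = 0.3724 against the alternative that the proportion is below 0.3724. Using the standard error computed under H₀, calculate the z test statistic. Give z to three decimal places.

z = -1.217

p̂ = 645/1799 = 0.35853.
SE = √(p₀(1−p₀)/n) = √(0.23372/1799) = 0.01140.
z = (0.35853 − 0.3724)/0.01140 = -0.01387/0.01140 = -1.217.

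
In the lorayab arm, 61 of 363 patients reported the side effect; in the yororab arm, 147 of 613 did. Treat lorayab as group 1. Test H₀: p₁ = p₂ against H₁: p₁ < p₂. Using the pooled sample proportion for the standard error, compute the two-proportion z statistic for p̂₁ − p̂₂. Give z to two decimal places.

p̂₁ = 61/363 = 0.1680, p̂₂ = 147/613 = 0.2398.
Pooled p̂ = (61+147)/(363+613) = 208/976 = 0.2131.
SE = √(p̂(1−p̂)(1/n₁+1/n₂)) = √(0.2131·0.7869·0.00438614) = √(0.000735542) = 0.0271.
z = (0.1680 − 0.2398)/0.0271 = -0.0718/0.0271 = -2.65.

z = -2.65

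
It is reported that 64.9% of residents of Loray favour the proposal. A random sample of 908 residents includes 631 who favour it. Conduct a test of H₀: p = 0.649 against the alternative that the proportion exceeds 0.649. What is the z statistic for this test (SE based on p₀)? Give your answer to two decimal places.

p̂ = 631/908 = 0.69493.
SE = √(p₀(1−p₀)/n) = √(0.2278/908) = 0.01584.
z = (0.69493 − 0.649)/0.01584 = 0.04593/0.01584 = 2.90.
p-value = P(Z > 2.900) ≈ 0.0019.

z = 2.90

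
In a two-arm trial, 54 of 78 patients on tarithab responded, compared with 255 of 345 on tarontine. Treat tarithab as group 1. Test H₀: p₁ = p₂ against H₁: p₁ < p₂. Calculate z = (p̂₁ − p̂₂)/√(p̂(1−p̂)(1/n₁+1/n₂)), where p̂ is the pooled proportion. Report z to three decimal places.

p̂₁ = 54/78 ≈ 0.69231, p̂₂ = 255/345 ≈ 0.73913.
Pooled p̂ = (54+255)/(78+345) = 309/423 = 0.73050.
SE = √(p̂(1−p̂)(1/n₁+1/n₂)) = √(0.73050·0.26950·0.0157191) = √(0.00309463) = 0.05563.
z = (0.69231 − 0.73913)/0.05563 = -0.04682/0.05563 = -0.842.

z = -0.842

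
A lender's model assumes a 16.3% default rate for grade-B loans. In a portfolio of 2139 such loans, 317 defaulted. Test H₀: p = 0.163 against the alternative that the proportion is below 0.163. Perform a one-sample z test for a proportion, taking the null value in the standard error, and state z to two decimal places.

z = -1.85

p̂ = 317/2139 ≈ 0.1482.
Standard error under H₀: √(0.163×0.837/2139) = 0.0080.
z = (0.1482 − 0.163)/0.0080 = -0.0148/0.0080 = -1.85.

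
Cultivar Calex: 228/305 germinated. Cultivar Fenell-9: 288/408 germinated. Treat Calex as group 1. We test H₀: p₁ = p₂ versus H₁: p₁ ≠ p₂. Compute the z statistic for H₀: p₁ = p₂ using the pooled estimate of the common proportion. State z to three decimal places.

z = 1.231

p̂₁ = 228/305 ≈ 0.74754, p̂₂ = 288/408 ≈ 0.70588.
Pooled p̂ = (228+288)/(305+408) = 516/713 = 0.72370.
SE = √(0.199957 × 0.00572967) = 0.03385.
z = (0.74754 − 0.70588)/0.03385 = 0.04166/0.03385 = 1.231.
Two-sided p-value ≈ 2·Φ(−1.231) = 0.2184.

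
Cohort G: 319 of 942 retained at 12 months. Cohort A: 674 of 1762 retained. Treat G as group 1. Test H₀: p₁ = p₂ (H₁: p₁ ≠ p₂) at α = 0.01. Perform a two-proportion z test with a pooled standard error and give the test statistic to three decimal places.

p̂₁ = 319/942 ≈ 0.33864, p̂₂ = 674/1762 ≈ 0.38252.
Pooled p̂ = (319+674)/(942+1762) = 993/2704 = 0.36723.
SE = √(p̂(1−p̂)(1/n₁+1/n₂)) = √(0.36723·0.63277·0.00162911) = √(0.000378561) = 0.01946.
z = (0.33864 − 0.38252)/0.01946 = -0.04388/0.01946 = -2.255.
Two-sided p-value ≈ 2·Φ(−2.255) = 0.0241; since p > α = 0.01, fail to reject H₀.

z = -2.255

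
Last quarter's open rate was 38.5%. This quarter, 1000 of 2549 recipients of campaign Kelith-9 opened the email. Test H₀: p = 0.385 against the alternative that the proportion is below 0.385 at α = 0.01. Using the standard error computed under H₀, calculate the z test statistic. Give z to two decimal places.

z = 0.76

p̂ = 1000/2549 ≈ 0.3923.
Standard error under H₀: √(0.385×0.615/2549) = 0.0096.
z = (0.3923 − 0.385)/0.0096 = 0.0073/0.0096 = 0.76.
p-value = P(Z < 0.759) ≈ 0.7759. With α = 0.01, fail to reject H₀.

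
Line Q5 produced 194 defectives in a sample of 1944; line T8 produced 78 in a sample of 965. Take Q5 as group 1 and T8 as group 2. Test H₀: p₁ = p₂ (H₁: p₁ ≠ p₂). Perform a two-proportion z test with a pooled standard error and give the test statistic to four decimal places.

p̂₁ = 194/1944 ≈ 0.0997942, p̂₂ = 78/965 ≈ 0.0808290.
Pooled p̂ = (194+78)/(1944+965) = 272/2909 = 0.0935029.
SE = √(p̂(1−p̂)(1/n₁+1/n₂)) = √(0.0935029·0.9064971·0.00155067) = √(0.000131435) = 0.0114645.
z = (0.0997942 − 0.0808290)/0.0114645 = 0.0189652/0.0114645 = 1.6543.
p-value = 2·P(Z > 1.654) ≈ 0.0981.

z = 1.6543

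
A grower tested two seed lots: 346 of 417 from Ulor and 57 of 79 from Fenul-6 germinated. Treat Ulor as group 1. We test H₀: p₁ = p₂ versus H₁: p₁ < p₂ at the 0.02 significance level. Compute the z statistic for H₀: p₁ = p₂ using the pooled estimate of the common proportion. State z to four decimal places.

p̂₁ = 346/417 = 0.829736, p̂₂ = 57/79 = 0.721519.
Pooled p̂ = (346+57)/(417+79) = 403/496 = 0.812500.
SE = √(0.152344 × 0.0150563) = 0.047893.
z = (0.829736 − 0.721519)/0.047893 = 0.108217/0.047893 = 2.2596.
p-value = P(Z < 2.260) ≈ 0.9881; since p > α = 0.02, fail to reject H₀.

z = 2.2596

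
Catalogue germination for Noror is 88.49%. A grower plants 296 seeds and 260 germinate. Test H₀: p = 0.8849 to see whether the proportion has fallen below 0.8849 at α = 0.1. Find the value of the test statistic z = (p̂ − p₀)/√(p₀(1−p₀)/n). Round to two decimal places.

p̂ = 260/296 ≈ 0.8784.
Under H₀, SE = √(0.8849·0.1151/296) = √(0.000344095) = 0.0185.
z = (0.8784 − 0.8849)/0.0185 = -0.0065/0.0185 = -0.35.
p-value = P(Z < -0.352) ≈ 0.3626. With α = 0.1, fail to reject H₀.

z = -0.35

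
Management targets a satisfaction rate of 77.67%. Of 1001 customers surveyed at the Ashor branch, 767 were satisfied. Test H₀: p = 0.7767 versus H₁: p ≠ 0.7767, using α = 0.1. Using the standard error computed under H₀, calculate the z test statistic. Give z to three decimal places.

z = -0.795

p̂ = 767/1001 ≈ 0.766234.
SE = √(p₀(1−p₀)/n) = √(0.17344/1001) = 0.013163.
z = (0.766234 − 0.7767)/0.013163 = -0.010466/0.013163 = -0.795.
Two-sided p-value ≈ 2·Φ(−0.795) = 0.4265; since p > α = 0.1, fail to reject H₀.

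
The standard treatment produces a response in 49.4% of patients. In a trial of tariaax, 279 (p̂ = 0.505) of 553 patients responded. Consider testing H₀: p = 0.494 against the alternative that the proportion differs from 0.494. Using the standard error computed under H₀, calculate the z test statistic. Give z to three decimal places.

z = 0.495

p̂ = 279/553 = 0.50452.
SE = √(p₀(1−p₀)/n) = √(0.24996/553) = 0.02126.
z = (0.50452 − 0.494)/0.02126 = 0.01052/0.02126 = 0.495.
Two-sided p-value ≈ 2·Φ(−0.495) = 0.6207.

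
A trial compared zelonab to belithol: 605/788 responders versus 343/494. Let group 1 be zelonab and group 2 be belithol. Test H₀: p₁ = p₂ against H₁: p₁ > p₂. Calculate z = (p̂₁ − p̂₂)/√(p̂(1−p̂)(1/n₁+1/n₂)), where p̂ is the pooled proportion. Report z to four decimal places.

z = 2.9154

p̂₁ = 605/788 = 0.7677665, p̂₂ = 343/494 = 0.6943320.
Pooled p̂ = (605+343)/(788+494) = 948/1282 = 0.7394696.
SE = √(p̂(1−p̂)(1/n₁+1/n₂)) = √(0.7394696·0.2605304·0.00329333) = √(0.000634474) = 0.0251888.
z = (0.7677665 − 0.6943320)/0.0251888 = 0.0734345/0.0251888 = 2.9154.
p-value = P(Z > 2.915) ≈ 0.0018.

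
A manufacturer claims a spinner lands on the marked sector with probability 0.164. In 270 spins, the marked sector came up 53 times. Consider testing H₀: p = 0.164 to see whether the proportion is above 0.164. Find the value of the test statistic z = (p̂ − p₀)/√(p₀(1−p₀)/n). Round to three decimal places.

z = 1.433

p̂ = 53/270 ≈ 0.196296.
SE = √(p₀(1−p₀)/n) = √(0.1371/270) = 0.022534.
z = (0.196296 − 0.164)/0.022534 = 0.032296/0.022534 = 1.433.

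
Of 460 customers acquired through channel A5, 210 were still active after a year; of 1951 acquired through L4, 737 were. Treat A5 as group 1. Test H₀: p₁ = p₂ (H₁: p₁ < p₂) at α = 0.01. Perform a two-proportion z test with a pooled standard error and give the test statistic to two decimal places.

p̂₁ = 210/460 = 0.4565, p̂₂ = 737/1951 = 0.3778.
Pooled p̂ = (210+737)/(460+1951) = 947/2411 = 0.3928.
SE = √(0.238505 × 0.00268647) = 0.0253.
z = (0.4565 − 0.3778)/0.0253 = 0.0787/0.0253 = 3.11.
p-value = P(Z < 3.112) ≈ 0.9991; since p > α = 0.01, fail to reject H₀.

z = 3.11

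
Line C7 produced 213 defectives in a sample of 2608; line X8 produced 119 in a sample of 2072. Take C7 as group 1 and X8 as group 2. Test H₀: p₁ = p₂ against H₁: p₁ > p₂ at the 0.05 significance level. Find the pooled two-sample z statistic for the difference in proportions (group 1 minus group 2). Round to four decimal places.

z = 3.2083

p̂₁ = 213/2608 ≈ 0.0816718, p̂₂ = 119/2072 ≈ 0.0574324.
Pooled p̂ = (213+119)/(2608+2072) = 332/4680 = 0.0709402.
SE = √(0.0659077 × 0.000866061) = 0.0075551.
z = (0.0816718 − 0.0574324)/0.0075551 = 0.0242394/0.0075551 = 3.2083.
p-value = P(Z > 3.208) ≈ 0.0007; since p < α = 0.05, reject H₀.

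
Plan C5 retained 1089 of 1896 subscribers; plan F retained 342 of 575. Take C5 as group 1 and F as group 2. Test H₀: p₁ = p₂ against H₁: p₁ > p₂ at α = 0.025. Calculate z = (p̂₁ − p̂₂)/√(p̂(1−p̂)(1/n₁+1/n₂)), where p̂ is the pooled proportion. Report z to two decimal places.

p̂₁ = 1089/1896 = 0.5744, p̂₂ = 342/575 = 0.5948.
Pooled p̂ = (1089+342)/(1896+575) = 1431/2471 = 0.5791.
SE = √(p̂(1−p̂)(1/n₁+1/n₂)) = √(0.5791·0.4209·0.00226656) = √(0.000552451) = 0.0235.
z = (0.5744 − 0.5948)/0.0235 = -0.0204/0.0235 = -0.87.
p-value = P(Z > -0.869) ≈ 0.8075, so at α = 0.025 we fail to reject H₀.

z = -0.87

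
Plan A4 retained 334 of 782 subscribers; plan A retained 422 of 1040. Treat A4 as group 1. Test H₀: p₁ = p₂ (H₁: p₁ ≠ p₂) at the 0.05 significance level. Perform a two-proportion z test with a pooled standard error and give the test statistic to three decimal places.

p̂₁ = 334/782 ≈ 0.42711, p̂₂ = 422/1040 ≈ 0.40577.
Pooled p̂ = (334+422)/(782+1040) = 756/1822 = 0.41493.
SE = √(p̂(1−p̂)(1/n₁+1/n₂)) = √(0.41493·0.58507·0.00224031) = √(0.000543864) = 0.02332.
z = (0.42711 − 0.40577)/0.02332 = 0.02134/0.02332 = 0.915.
Two-sided p-value ≈ 2·Φ(−0.915) = 0.3601; since p > α = 0.05, fail to reject H₀.

z = 0.915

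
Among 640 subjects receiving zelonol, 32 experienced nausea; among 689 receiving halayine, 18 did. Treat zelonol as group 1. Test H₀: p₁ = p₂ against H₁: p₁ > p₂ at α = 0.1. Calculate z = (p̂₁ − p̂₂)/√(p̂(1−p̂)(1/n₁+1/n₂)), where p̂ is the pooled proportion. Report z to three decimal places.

z = 2.286

p̂₁ = 32/640 ≈ 0.050000, p̂₂ = 18/689 ≈ 0.026125.
Pooled p̂ = (32+18)/(640+689) = 50/1329 = 0.037622.
SE = √(0.0362068 × 0.00301388) = 0.010446.
z = (0.050000 − 0.026125)/0.010446 = 0.023875/0.010446 = 2.286.
p-value = P(Z > 2.286) ≈ 0.0111; since p < α = 0.1, reject H₀.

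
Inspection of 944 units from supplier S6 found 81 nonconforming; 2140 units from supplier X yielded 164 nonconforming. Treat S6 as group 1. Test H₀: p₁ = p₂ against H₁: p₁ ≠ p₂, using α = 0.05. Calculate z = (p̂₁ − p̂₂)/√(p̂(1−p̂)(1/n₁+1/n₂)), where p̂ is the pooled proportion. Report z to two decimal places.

z = 0.87

p̂₁ = 81/944 = 0.0858, p̂₂ = 164/2140 = 0.0766.
Pooled p̂ = (81+164)/(944+2140) = 245/3084 = 0.0794.
SE = √(0.0731312 × 0.00152661) = 0.0106.
z = (0.0858 − 0.0766)/0.0106 = 0.0092/0.0106 = 0.87.
p-value = 2·P(Z > 0.868) ≈ 0.3855, so at α = 0.05 we fail to reject H₀.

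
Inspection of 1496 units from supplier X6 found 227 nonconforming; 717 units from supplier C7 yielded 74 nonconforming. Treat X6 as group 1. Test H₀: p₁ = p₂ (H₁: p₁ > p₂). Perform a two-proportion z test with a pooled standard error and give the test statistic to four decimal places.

p̂₁ = 227/1496 = 0.151738, p̂₂ = 74/717 = 0.103208.
Pooled p̂ = (227+74)/(1496+717) = 301/2213 = 0.136014.
SE = √(0.117515 × 0.00206315) = 0.015571.
z = (0.151738 − 0.103208)/0.015571 = 0.048530/0.015571 = 3.1167.

z = 3.1167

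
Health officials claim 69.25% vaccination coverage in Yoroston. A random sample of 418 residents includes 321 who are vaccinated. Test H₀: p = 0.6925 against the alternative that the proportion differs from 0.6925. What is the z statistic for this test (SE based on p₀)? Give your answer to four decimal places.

p̂ = 321/418 ≈ 0.767943.
SE = √(p₀(1−p₀)/n) = √(0.21294/418) = 0.022571.
z = (0.767943 − 0.6925)/0.022571 = 0.075443/0.022571 = 3.3425.

z = 3.3425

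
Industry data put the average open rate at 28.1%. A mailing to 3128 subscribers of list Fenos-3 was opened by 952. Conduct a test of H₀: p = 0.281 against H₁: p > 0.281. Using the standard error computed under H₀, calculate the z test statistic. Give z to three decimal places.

p̂ = 952/3128 ≈ 0.304348.
Under H₀, SE = √(0.281·0.719/3128) = √(6.45905e-05) = 0.008037.
z = (0.304348 − 0.281)/0.008037 = 0.023348/0.008037 = 2.905.
p-value = P(Z > 2.905) ≈ 0.0018.

z = 2.905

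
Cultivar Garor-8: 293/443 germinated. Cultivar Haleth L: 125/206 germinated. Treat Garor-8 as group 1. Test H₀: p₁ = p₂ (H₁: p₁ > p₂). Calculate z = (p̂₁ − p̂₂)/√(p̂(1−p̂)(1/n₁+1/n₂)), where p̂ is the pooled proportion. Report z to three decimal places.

z = 1.352

p̂₁ = 293/443 = 0.66140, p̂₂ = 125/206 = 0.60680.
Pooled p̂ = (293+125)/(443+206) = 418/649 = 0.64407.
SE = √(p̂(1−p̂)(1/n₁+1/n₂)) = √(0.64407·0.35593·0.00711171) = √(0.00163032) = 0.04038.
z = (0.66140 − 0.60680)/0.04038 = 0.05460/0.04038 = 1.352.
p-value = P(Z > 1.352) ≈ 0.0881.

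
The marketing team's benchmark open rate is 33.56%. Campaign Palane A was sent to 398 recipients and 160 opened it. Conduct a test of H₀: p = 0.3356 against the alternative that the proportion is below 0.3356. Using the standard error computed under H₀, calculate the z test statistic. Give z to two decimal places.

p̂ = 160/398 ≈ 0.40201.
SE = √(p₀(1−p₀)/n) = √(0.22297/398) = 0.02367.
z = (0.40201 − 0.3356)/0.02367 = 0.06641/0.02367 = 2.81.
p-value = P(Z < 2.806) ≈ 0.9975.

z = 2.81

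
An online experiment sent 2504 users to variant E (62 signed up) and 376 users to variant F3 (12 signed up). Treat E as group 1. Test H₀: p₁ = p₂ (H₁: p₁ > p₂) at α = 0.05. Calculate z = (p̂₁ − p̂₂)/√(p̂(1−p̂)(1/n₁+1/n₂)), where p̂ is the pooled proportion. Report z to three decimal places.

p̂₁ = 62/2504 = 0.024760, p̂₂ = 12/376 = 0.031915.
Pooled p̂ = (62+12)/(2504+376) = 74/2880 = 0.025694.
SE = √(0.0250342 × 0.00305894) = 0.008751.
z = (0.024760 − 0.031915)/0.008751 = -0.007155/0.008751 = -0.818.
p-value = P(Z > -0.818) ≈ 0.7932; since p > α = 0.05, fail to reject H₀.

z = -0.818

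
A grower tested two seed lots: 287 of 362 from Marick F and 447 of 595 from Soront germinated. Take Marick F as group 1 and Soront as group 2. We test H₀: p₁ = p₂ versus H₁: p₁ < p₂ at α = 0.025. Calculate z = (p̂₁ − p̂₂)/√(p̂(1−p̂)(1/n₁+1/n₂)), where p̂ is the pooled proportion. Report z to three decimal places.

p̂₁ = 287/362 = 0.79282, p̂₂ = 447/595 = 0.75126.
Pooled p̂ = (287+447)/(362+595) = 734/957 = 0.76698.
SE = √(0.178722 × 0.0044431) = 0.02818.
z = (0.79282 − 0.75126)/0.02818 = 0.04156/0.02818 = 1.475.
p-value = P(Z < 1.475) ≈ 0.9299. With α = 0.025, fail to reject H₀.

z = 1.475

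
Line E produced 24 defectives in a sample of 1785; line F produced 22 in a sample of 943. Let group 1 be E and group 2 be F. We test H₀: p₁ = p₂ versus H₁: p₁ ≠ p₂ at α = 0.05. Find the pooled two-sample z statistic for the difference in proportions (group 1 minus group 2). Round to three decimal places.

z = -1.907

p̂₁ = 24/1785 = 0.01345, p̂₂ = 22/943 = 0.02333.
Pooled p̂ = (24+22)/(1785+943) = 46/2728 = 0.01686.
SE = √(p̂(1−p̂)(1/n₁+1/n₂)) = √(0.01686·0.98314·0.00162067) = √(2.68672e-05) = 0.00518.
z = (0.01345 − 0.02333)/0.00518 = -0.00988/0.00518 = -1.907.
Two-sided p-value ≈ 2·Φ(−1.907) = 0.0565; since p > α = 0.05, fail to reject H₀.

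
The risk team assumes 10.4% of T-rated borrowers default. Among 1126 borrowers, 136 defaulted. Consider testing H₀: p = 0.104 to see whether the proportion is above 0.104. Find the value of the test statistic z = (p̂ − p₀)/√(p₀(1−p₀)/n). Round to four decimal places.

p̂ = 136/1126 ≈ 0.1207815.
Under H₀, SE = √(0.104·0.896/1126) = √(8.27567e-05) = 0.0090971.
z = (0.1207815 − 0.104)/0.0090971 = 0.0167815/0.0090971 = 1.8447.
p-value = P(Z > 1.845) ≈ 0.0325.

z = 1.8447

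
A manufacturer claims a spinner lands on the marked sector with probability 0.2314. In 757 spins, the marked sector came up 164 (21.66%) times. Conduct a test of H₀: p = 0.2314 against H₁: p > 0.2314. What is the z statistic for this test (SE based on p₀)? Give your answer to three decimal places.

p̂ = 164/757 = 0.21664.
Under H₀, SE = √(0.2314·0.7686/757) = √(0.000234946) = 0.01533.
z = (0.21664 − 0.2314)/0.01533 = -0.01476/0.01533 = -0.963.
p-value = P(Z > -0.963) ≈ 0.8321.

z = -0.963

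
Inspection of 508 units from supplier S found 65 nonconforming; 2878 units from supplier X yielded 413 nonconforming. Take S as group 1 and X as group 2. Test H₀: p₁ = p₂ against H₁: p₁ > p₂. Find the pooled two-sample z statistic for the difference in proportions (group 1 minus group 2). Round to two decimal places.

p̂₁ = 65/508 = 0.12795, p̂₂ = 413/2878 = 0.14350.
Pooled p̂ = (65+413)/(508+2878) = 478/3386 = 0.14117.
SE = √(p̂(1−p̂)(1/n₁+1/n₂)) = √(0.14117·0.85883·0.00231597) = √(0.000280789) = 0.01676.
z = (0.12795 − 0.14350)/0.01676 = -0.01555/0.01676 = -0.93.
p-value = P(Z > -0.928) ≈ 0.8233.

z = -0.93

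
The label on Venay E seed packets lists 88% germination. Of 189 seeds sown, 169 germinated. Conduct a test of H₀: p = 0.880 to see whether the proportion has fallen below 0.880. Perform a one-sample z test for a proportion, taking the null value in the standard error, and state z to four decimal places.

z = 0.5999

p̂ = 169/189 = 0.894180.
SE = √(p₀(1−p₀)/n) = √(0.1056/189) = 0.023637.
z = (0.894180 − 0.88)/0.023637 = 0.014180/0.023637 = 0.5999.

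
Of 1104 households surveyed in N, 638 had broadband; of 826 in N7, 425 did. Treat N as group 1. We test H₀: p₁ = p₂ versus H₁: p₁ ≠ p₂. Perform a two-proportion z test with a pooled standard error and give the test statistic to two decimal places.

z = 2.77

p̂₁ = 638/1104 = 0.5779, p̂₂ = 425/826 = 0.5145.
Pooled p̂ = (638+425)/(1104+826) = 1063/1930 = 0.5508.
SE = √(p̂(1−p̂)(1/n₁+1/n₂)) = √(0.5508·0.4492·0.00211645) = √(0.000523656) = 0.0229.
z = (0.5779 − 0.5145)/0.0229 = 0.0634/0.0229 = 2.77.
p-value = 2·P(Z > 2.769) ≈ 0.0056.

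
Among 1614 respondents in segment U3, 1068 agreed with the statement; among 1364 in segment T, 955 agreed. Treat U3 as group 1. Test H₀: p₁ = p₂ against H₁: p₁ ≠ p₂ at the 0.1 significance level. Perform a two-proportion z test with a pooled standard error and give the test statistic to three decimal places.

p̂₁ = 1068/1614 = 0.66171, p̂₂ = 955/1364 = 0.70015.
Pooled p̂ = (1068+955)/(1614+1364) = 2023/2978 = 0.67931.
SE = √(0.217846 × 0.00135272) = 0.01717.
z = (0.66171 − 0.70015)/0.01717 = -0.03844/0.01717 = -2.239.
p-value = 2·P(Z > 2.239) ≈ 0.0252, so at α = 0.1 we reject H₀.

z = -2.239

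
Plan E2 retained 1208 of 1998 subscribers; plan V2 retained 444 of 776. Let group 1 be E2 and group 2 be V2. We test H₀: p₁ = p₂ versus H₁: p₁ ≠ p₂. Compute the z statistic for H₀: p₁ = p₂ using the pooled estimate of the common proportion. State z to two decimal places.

p̂₁ = 1208/1998 ≈ 0.6046, p̂₂ = 444/776 ≈ 0.5722.
Pooled p̂ = (1208+444)/(1998+776) = 1652/2774 = 0.5955.
SE = √(0.240874 × 0.00178916) = 0.0208.
z = (0.6046 − 0.5722)/0.0208 = 0.0324/0.0208 = 1.56.
p-value = 2·P(Z > 1.563) ≈ 0.1181.

z = 1.56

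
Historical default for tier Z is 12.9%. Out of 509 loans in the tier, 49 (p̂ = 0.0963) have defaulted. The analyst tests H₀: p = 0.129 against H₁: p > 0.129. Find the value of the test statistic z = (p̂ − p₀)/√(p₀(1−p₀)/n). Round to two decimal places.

p̂ = 49/509 ≈ 0.09627.
Under H₀, SE = √(0.129·0.871/509) = √(0.000220745) = 0.01486.
z = (0.09627 − 0.129)/0.01486 = -0.03273/0.01486 = -2.20.

z = -2.20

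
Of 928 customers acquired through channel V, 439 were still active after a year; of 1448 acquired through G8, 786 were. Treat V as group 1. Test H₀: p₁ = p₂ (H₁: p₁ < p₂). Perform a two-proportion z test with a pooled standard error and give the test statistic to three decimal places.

z = -3.319

p̂₁ = 439/928 = 0.473060, p̂₂ = 786/1448 = 0.542818.
Pooled p̂ = (439+786)/(928+1448) = 1225/2376 = 0.515572.
SE = √(0.249758 × 0.00176819) = 0.021015.
z = (0.473060 − 0.542818)/0.021015 = -0.069758/0.021015 = -3.319.
p-value = P(Z < -3.319) ≈ 0.0005.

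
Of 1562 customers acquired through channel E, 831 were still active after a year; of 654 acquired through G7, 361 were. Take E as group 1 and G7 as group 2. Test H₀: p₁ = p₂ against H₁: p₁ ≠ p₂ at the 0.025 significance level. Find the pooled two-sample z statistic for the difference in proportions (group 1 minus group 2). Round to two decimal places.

p̂₁ = 831/1562 = 0.5320, p̂₂ = 361/654 = 0.5520.
Pooled p̂ = (831+361)/(1562+654) = 1192/2216 = 0.5379.
SE = √(p̂(1−p̂)(1/n₁+1/n₂)) = √(0.5379·0.4621·0.00216926) = √(0.000539197) = 0.0232.
z = (0.5320 − 0.5520)/0.0232 = -0.0200/0.0232 = -0.86.
Two-sided p-value ≈ 2·Φ(−0.860) = 0.3896, so at α = 0.025 we fail to reject H₀.

z = -0.86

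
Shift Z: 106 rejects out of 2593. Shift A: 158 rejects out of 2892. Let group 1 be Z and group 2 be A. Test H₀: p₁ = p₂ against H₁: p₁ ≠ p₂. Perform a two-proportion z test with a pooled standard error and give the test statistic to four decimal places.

z = -2.3760

p̂₁ = 106/2593 ≈ 0.0408793, p̂₂ = 158/2892 ≈ 0.0546335.
Pooled p̂ = (106+158)/(2593+2892) = 264/5485 = 0.0481313.
SE = √(p̂(1−p̂)(1/n₁+1/n₂)) = √(0.0481313·0.9518687·0.000731435) = √(3.35104e-05) = 0.0057888.
z = (0.0408793 − 0.0546335)/0.0057888 = -0.0137542/0.0057888 = -2.3760.
Two-sided p-value ≈ 2·Φ(−2.376) = 0.0175.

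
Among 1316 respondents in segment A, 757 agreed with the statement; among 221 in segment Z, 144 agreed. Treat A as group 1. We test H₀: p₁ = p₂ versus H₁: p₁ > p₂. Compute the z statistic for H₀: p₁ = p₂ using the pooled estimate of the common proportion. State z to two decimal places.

z = -2.13

p̂₁ = 757/1316 ≈ 0.5752, p̂₂ = 144/221 ≈ 0.6516.
Pooled p̂ = (757+144)/(1316+221) = 901/1537 = 0.5862.
SE = √(0.242568 × 0.00528477) = 0.0358.
z = (0.5752 − 0.6516)/0.0358 = -0.0764/0.0358 = -2.13.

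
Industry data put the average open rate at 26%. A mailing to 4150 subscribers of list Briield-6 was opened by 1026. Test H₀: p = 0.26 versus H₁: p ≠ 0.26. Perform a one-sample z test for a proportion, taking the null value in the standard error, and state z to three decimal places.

z = -1.876

p̂ = 1026/4150 = 0.247229.
Under H₀, SE = √(0.26·0.74/4150) = √(4.63614e-05) = 0.006809.
z = (0.247229 − 0.26)/0.006809 = -0.012771/0.006809 = -1.876.
p-value = 2·P(Z > 1.876) ≈ 0.0607.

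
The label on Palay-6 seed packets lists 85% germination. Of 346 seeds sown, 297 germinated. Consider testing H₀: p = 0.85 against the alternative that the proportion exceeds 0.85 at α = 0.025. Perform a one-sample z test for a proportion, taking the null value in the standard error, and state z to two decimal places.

p̂ = 297/346 = 0.8584.
Under H₀, SE = √(0.85·0.15/346) = √(0.000368497) = 0.0192.
z = (0.8584 − 0.85)/0.0192 = 0.0084/0.0192 = 0.44.
p-value = P(Z > 0.437) ≈ 0.3312, so at α = 0.025 we fail to reject H₀.

z = 0.44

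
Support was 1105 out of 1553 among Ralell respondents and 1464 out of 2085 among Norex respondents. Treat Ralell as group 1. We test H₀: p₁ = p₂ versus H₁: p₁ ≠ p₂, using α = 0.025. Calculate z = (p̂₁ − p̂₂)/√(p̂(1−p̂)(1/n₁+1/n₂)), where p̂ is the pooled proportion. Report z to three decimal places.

z = 0.614

p̂₁ = 1105/1553 = 0.71153, p̂₂ = 1464/2085 = 0.70216.
Pooled p̂ = (1105+1464)/(1553+2085) = 2569/3638 = 0.70616.
SE = √(0.207499 × 0.00112353) = 0.01527.
z = (0.71153 − 0.70216)/0.01527 = 0.00937/0.01527 = 0.614.
Two-sided p-value ≈ 2·Φ(−0.614) = 0.5395, so at α = 0.025 we fail to reject H₀.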